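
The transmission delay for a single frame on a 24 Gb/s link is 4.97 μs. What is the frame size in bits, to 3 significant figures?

L = R × t_tx = 24000000000 b/s × 4.97e-06 s = 119280 bits.

119000 bits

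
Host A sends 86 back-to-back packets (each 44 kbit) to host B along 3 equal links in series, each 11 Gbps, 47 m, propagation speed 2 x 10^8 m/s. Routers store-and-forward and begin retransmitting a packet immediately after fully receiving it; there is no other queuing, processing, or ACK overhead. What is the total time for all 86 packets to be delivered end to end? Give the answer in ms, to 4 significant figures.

0.3527 ms

Per-hop transmission t_tx = L/R = 44000/11000000000 = 0.004 ms.
Per-hop propagation t_prop = 47/200000000 = 0.000235 ms.
Pipeline fill: first packet needs 3·t_tx to clear all hops; remaining 85 packets each add one t_tx.
Total = (3+86-1)·t_tx + 3·t_prop = 88·0.004 + 3·0.000235 = 0.3527 ms.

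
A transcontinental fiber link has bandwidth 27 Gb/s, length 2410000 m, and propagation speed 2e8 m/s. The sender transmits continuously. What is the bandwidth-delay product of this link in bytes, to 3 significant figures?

40700000 bytes

Propagation delay = 2410000 / 200000000 = 0.01205 s.
BDP = R × t_prop = 27000000000 × 0.01205 = 325350000 bits.
In bytes: 325350000/8 = 40700000 bytes.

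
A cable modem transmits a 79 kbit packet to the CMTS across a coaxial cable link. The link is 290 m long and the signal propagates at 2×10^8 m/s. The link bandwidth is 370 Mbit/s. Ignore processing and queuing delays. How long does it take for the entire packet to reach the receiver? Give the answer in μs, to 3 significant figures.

L = 79000 bits.
Transmission delay = L/R = 79000 / 370000000 = 213.514 μs.
Propagation delay = d/s = 290 m / 200000000 m/s = 1.45 μs.
Total = 215 μs.

215 μs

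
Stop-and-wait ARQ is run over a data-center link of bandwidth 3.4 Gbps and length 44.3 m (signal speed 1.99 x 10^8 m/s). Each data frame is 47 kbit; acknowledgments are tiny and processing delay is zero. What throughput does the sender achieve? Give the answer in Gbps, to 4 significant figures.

t_tx = L/R = 47000/3400000000 = 1.38235e-05 s.
t_prop = 44.3/199000000 = 2.22613e-07 s; RTT = 4.45226e-07 s.
Cycle = t_tx + RTT = 1.42688e-05 s.
Throughput = L / cycle = 47000 / 1.42688e-05 = 3.294 Gbps.

3.294 Gbps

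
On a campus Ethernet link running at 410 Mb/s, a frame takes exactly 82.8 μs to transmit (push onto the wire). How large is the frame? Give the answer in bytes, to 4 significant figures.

4244 bytes

L = R × t_tx = 410000000 b/s × 8.28e-05 s = 33948 bits.
In bytes: 33948 / 8 = 4244 bytes.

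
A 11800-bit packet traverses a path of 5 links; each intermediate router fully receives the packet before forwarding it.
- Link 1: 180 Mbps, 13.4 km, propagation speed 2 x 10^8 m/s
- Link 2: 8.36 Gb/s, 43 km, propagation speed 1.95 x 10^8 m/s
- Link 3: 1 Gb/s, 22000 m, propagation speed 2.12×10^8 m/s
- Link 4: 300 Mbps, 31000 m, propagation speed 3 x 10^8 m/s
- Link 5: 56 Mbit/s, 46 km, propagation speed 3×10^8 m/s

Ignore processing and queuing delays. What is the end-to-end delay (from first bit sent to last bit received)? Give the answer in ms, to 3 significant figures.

Transmission delays (L/R per hop): 0.0655556, 0.00141148, 0.0118, 0.0393333, 0.210714 ms; sum = 0.328815 ms.
Propagation delays (d/s per hop): 0.067, 0.220513, 0.103774, 0.103333, 0.153333 ms; sum = 0.647953 ms.
End-to-end = 0.977 ms.

0.977 ms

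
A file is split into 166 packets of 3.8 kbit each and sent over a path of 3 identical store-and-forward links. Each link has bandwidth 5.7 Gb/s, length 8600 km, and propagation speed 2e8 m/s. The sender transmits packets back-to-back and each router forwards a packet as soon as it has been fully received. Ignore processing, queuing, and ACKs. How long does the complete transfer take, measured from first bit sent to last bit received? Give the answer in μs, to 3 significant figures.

129000 μs

Per-hop transmission t_tx = L/R = 3800/5700000000 = 0.666667 μs.
Per-hop propagation t_prop = 8600000/200000000 = 43000 μs.
Pipeline fill: first packet needs 3·t_tx to clear all hops; remaining 165 packets each add one t_tx.
Total = (3+166-1)·t_tx + 3·t_prop = 168·0.666667 + 3·43000 = 129000 μs.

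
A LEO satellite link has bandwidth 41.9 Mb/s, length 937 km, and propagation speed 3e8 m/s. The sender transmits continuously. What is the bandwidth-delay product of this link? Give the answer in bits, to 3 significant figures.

Propagation delay = 937000 / 300000000 = 0.00312333 s.
BDP = R × t_prop = 41900000 × 0.00312333 = 130868 bits.

131000 bits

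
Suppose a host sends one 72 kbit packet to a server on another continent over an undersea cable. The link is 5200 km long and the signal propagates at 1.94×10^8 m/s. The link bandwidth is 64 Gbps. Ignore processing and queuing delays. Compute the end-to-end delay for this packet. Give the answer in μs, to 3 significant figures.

L = 72000 bits.
Transmission delay = L/R = 72000 / 64000000000 = 1.125 μs.
Propagation delay = d/s = 5200000 m / 194000000 m/s = 26804.1 μs.
Total = 26800 μs.

26800 μs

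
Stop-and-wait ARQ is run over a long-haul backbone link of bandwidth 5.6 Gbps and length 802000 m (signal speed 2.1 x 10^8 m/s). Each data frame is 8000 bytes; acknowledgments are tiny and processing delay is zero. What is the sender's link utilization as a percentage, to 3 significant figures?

t_tx = L/R = 64000/5600000000 = 1.14286e-05 s.
t_prop = 802000/210000000 = 0.00381905 s; RTT = 0.0076381 s.
Cycle = t_tx + RTT = 0.00764952 s.
Utilization = t_tx / cycle = 1.14286e-05/0.00764952 = 0.149 %.

0.149 %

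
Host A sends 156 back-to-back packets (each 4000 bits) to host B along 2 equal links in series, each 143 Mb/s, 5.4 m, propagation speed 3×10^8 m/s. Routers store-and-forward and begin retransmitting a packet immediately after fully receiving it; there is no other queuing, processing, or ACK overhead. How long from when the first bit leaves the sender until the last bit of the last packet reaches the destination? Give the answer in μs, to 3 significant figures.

4390 μs

Per-hop transmission t_tx = L/R = 4000/143000000 = 27.972 μs.
Per-hop propagation t_prop = 5.4/300000000 = 0.018 μs.
Pipeline fill: first packet needs 2·t_tx to clear all hops; remaining 155 packets each add one t_tx.
Total = (2+156-1)·t_tx + 2·t_prop = 157·27.972 + 2·0.018 = 4390 μs.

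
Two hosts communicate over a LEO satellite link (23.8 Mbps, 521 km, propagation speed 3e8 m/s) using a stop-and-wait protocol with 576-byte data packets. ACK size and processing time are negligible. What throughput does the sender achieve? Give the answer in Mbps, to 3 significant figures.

1.26 Mbps

t_tx = L/R = 4608/23800000 = 0.000193613 s.
t_prop = 521000/300000000 = 0.00173667 s; RTT = 0.00347333 s.
Cycle = t_tx + RTT = 0.00366695 s.
Throughput = L / cycle = 4608 / 0.00366695 = 1.26 Mbps.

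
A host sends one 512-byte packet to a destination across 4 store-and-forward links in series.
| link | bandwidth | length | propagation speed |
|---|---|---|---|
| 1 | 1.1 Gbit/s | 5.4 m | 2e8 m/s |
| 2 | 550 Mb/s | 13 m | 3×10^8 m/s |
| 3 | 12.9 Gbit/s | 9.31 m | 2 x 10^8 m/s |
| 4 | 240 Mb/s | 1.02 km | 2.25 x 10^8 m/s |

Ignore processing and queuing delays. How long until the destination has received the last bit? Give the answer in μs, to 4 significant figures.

L = 512 × 8 = 4096 bits.
Transmission delays (L/R per hop): 3.72364, 7.44727, 0.317519, 17.0667 μs; sum = 28.5551 μs.
Propagation delays (d/s per hop): 0.027, 0.0433333, 0.04655, 4.53333 μs; sum = 4.65022 μs.
End-to-end = 33.21 μs.

33.21 μs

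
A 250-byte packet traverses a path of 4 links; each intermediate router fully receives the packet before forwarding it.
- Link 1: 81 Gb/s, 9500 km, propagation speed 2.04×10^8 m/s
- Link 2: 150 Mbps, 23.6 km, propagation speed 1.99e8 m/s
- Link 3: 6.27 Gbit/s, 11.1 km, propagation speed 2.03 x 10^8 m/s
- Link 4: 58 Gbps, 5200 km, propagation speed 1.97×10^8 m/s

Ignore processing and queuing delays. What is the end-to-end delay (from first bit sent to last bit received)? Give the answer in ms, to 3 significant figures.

73.2 ms

L = 250 × 8 = 2000 bits.
Transmission delays (L/R per hop): 2.46914e-05, 0.0133333, 0.000318979, 3.44828e-05 ms; sum = 0.0137115 ms.
Propagation delays (d/s per hop): 46.5686, 0.118593, 0.0546798, 26.3959 ms; sum = 73.1378 ms.
End-to-end = 73.2 ms.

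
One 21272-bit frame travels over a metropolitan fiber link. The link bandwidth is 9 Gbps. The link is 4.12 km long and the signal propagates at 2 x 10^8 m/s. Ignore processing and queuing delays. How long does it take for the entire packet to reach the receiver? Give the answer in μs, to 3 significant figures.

23.0 μs

Transmission delay = L/R = 21272 / 9000000000 = 2.36356 μs.
Propagation delay = d/s = 4120 m / 200000000 m/s = 20.6 μs.
Total = 23.0 μs.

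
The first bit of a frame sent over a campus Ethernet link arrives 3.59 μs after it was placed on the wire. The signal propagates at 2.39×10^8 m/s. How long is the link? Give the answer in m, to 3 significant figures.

d = s × t_prop = 239000000 × 3.59e-06 = 858 m.

858 m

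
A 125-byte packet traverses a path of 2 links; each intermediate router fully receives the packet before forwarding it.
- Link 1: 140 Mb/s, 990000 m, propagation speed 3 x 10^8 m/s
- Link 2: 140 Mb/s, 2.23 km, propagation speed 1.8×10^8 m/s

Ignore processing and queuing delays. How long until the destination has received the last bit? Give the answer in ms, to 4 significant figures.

3.327 ms

L = 125 × 8 = 1000 bits.
Transmission delay per hop = L/R = 1000/140000000 = 0.00714286 ms; 2 hops → 0.0142857 ms.
Propagation delays (d/s per hop): 3.3, 0.0123889 ms; sum = 3.31239 ms.
End-to-end = 3.327 ms.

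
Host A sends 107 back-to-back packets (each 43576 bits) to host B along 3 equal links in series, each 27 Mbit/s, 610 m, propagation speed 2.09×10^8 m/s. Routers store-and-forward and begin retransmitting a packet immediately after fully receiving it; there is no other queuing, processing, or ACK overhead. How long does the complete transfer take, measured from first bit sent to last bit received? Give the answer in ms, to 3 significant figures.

176 ms

Per-hop transmission t_tx = L/R = 43576/27000000 = 1.61393 ms.
Per-hop propagation t_prop = 610/209000000 = 0.00291866 ms.
Pipeline fill: first packet needs 3·t_tx to clear all hops; remaining 106 packets each add one t_tx.
Total = (3+107-1)·t_tx + 3·t_prop = 109·1.61393 + 3·0.00291866 = 176 ms.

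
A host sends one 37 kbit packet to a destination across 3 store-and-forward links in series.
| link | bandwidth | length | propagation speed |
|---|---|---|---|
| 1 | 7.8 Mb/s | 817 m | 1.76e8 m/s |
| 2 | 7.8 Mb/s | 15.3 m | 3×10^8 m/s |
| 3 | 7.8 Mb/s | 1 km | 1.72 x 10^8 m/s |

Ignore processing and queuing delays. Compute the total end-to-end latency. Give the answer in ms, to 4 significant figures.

14.24 ms

L = 37000 bits.
Transmission delay per hop = L/R = 37000/7800000 = 4.74359 ms; 3 hops → 14.2308 ms.
Propagation delays (d/s per hop): 0.00464205, 5.1e-05, 0.00581395 ms; sum = 0.010507 ms.
End-to-end = 14.24 ms.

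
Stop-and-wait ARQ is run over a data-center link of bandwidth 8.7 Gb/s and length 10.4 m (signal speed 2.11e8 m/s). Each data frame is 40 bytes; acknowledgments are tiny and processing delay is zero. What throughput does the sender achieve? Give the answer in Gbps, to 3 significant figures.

2.36 Gbps

t_tx = L/R = 320/8700000000 = 3.67816e-08 s.
t_prop = 10.4/211000000 = 4.92891e-08 s; RTT = 9.85782e-08 s.
Cycle = t_tx + RTT = 1.3536e-07 s.
Throughput = L / cycle = 320 / 1.3536e-07 = 2.36 Gbps.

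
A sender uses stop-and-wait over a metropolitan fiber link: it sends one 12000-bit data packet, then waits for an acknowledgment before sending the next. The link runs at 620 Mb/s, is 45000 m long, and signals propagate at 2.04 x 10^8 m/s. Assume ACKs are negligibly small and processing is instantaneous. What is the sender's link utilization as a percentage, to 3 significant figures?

4.20 %

t_tx = L/R = 12000/620000000 = 1.93548e-05 s.
t_prop = 45000/204000000 = 0.000220588 s; RTT = 0.000441176 s.
Cycle = t_tx + RTT = 0.000460531 s.
Utilization = t_tx / cycle = 1.93548e-05/0.000460531 = 4.20 %.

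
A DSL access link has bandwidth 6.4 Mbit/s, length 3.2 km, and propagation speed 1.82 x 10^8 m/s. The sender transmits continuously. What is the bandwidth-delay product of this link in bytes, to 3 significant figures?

Propagation delay = 3200 / 182000000 = 1.75824e-05 s.
BDP = R × t_prop = 6400000 × 1.75824e-05 = 112.527 bits.
In bytes: 112.527/8 = 14.1 bytes.

14.1 bytes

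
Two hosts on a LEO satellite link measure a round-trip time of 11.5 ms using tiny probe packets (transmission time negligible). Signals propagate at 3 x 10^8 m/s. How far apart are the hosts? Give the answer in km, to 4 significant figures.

1725 km

One-way propagation = RTT/2 = 5.75 ms.
d = s × t = 300000000 × 0.00575 = 1725 km.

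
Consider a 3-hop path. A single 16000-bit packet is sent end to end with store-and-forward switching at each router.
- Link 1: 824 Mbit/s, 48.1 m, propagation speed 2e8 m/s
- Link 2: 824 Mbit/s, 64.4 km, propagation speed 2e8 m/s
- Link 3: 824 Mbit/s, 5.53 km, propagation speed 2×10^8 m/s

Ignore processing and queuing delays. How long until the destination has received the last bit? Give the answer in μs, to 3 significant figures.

Transmission delay per hop = L/R = 16000/824000000 = 19.4175 μs; 3 hops → 58.2524 μs.
Propagation delays (d/s per hop): 0.2405, 322, 27.65 μs; sum = 349.891 μs.
End-to-end = 408 μs.

408 μs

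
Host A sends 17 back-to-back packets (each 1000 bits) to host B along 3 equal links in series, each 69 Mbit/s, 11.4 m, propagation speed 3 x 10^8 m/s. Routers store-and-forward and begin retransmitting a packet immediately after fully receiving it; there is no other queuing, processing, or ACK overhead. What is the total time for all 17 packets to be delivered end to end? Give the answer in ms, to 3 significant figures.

0.275 ms

Per-hop transmission t_tx = L/R = 1000/69000000 = 0.0144928 ms.
Per-hop propagation t_prop = 11.4/300000000 = 3.8e-05 ms.
Pipeline fill: first packet needs 3·t_tx to clear all hops; remaining 16 packets each add one t_tx.
Total = (3+17-1)·t_tx + 3·t_prop = 19·0.0144928 + 3·3.8e-05 = 0.275 ms.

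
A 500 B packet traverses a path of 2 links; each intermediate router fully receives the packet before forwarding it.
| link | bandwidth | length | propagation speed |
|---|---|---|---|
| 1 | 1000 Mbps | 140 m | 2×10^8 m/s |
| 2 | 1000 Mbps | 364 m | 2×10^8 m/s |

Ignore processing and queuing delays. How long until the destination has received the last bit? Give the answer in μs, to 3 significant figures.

L = 500 × 8 = 4000 bits.
Transmission delay per hop = L/R = 4000/1000000000 = 4 μs; 2 hops → 8 μs.
Propagation delays (d/s per hop): 0.7, 1.82 μs; sum = 2.52 μs.
End-to-end = 10.5 μs.

10.5 μs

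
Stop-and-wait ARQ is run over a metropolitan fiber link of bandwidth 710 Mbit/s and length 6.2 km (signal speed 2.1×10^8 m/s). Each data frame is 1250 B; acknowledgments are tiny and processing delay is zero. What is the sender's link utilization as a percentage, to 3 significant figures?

t_tx = L/R = 10000/710000000 = 1.40845e-05 s.
t_prop = 6200/210000000 = 2.95238e-05 s; RTT = 5.90476e-05 s.
Cycle = t_tx + RTT = 7.31321e-05 s.
Utilization = t_tx / cycle = 1.40845e-05/7.31321e-05 = 19.3 %.

19.3 %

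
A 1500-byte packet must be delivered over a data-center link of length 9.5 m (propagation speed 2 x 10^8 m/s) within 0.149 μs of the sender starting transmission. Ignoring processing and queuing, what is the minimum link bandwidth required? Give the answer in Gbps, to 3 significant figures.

118 Gbps

L = 12000 bits.
Propagation delay = 9.5 / 200000000 = 0.0475 μs.
Transmission budget = 0.149 − 0.0475 = 0.1015 μs.
R ≥ L / t_tx = 12000 bits / 1.015e-07 s = 118 Gbps.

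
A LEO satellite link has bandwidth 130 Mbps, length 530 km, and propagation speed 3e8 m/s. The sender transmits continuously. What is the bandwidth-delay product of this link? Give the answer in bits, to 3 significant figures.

Propagation delay = 530000 / 300000000 = 0.00176667 s.
BDP = R × t_prop = 130000000 × 0.00176667 = 229667 bits.

230000 bits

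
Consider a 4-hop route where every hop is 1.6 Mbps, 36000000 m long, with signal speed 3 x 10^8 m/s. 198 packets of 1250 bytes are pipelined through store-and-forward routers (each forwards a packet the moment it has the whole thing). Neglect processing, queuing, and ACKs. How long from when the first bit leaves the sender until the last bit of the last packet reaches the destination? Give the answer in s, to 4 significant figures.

Per-hop transmission t_tx = L/R = 10000/1600000 = 0.00625 s.
Per-hop propagation t_prop = 36000000/300000000 = 0.12 s.
Pipeline fill: first packet needs 4·t_tx to clear all hops; remaining 197 packets each add one t_tx.
Total = (4+198-1)·t_tx + 4·t_prop = 201·0.00625 + 4·0.12 = 1.736 s.

1.736 s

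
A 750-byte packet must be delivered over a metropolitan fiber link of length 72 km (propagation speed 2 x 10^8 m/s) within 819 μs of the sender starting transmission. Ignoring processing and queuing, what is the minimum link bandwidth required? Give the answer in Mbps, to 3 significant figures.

L = 6000 bits.
Propagation delay = 72000 / 200000000 = 360 μs.
Transmission budget = 819 − 360 = 459 μs.
R ≥ L / t_tx = 6000 bits / 0.000459 s = 13.1 Mbps.

13.1 Mbps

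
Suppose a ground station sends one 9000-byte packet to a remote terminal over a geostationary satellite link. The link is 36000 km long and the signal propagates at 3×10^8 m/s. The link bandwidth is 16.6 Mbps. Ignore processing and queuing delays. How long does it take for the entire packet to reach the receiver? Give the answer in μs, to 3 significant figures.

L = 9000 × 8 = 72000 bits.
Transmission delay = L/R = 72000 / 1.66e+07 = 4337.35 μs.
Propagation delay = d/s = 36000000 m / 300000000 m/s = 120000 μs.
Total = 124000 μs.

124000 μs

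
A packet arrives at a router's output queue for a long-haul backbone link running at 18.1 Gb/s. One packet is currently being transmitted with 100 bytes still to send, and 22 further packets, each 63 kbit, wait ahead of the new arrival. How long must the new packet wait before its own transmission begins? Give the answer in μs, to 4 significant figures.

Each queued packet: L/R = 63000/18100000000 = 3.48066 μs.
22 queued → 76.5746 μs.
Plus remaining 800 bits of current packet: 0.0441989 μs.
Queuing delay = 76.62 μs.

76.62 μs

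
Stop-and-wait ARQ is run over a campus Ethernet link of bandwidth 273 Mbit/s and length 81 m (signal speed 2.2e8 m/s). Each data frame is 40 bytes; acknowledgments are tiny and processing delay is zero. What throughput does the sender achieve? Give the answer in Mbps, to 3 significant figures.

168 Mbps

t_tx = L/R = 320/273000000 = 1.17216e-06 s.
t_prop = 81/2.2e+08 = 3.68182e-07 s; RTT = 7.36364e-07 s.
Cycle = t_tx + RTT = 1.90852e-06 s.
Throughput = L / cycle = 320 / 1.90852e-06 = 168 Mbps.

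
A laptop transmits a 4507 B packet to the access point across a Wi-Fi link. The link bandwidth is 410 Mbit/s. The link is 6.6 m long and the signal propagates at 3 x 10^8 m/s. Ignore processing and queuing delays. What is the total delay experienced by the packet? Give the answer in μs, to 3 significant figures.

88.0 μs

L = 4507 × 8 = 36056 bits.
Transmission delay = L/R = 36056 / 410000000 = 87.9415 μs.
Propagation delay = d/s = 6.6 m / 300000000 m/s = 0.022 μs.
Total = 88.0 μs.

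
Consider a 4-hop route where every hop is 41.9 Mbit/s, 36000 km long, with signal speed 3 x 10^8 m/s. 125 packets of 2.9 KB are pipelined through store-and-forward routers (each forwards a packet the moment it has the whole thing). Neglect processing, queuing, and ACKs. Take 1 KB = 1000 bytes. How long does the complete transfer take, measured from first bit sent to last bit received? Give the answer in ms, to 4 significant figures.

Per-hop transmission t_tx = L/R = 23200/41900000 = 0.553699 ms.
Per-hop propagation t_prop = 36000000/300000000 = 120 ms.
Pipeline fill: first packet needs 4·t_tx to clear all hops; remaining 124 packets each add one t_tx.
Total = (4+125-1)·t_tx + 4·t_prop = 128·0.553699 + 4·120 = 550.9 ms.

550.9 ms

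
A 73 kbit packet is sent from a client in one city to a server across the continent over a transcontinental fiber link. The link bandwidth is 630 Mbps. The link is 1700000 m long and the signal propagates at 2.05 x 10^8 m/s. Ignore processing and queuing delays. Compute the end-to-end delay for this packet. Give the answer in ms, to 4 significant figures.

L = 73000 bits.
Transmission delay = L/R = 73000 / 630000000 = 0.115873 ms.
Propagation delay = d/s = 1700000 m / 2.05e+08 m/s = 8.29268 ms.
Total = 8.409 ms.

8.409 ms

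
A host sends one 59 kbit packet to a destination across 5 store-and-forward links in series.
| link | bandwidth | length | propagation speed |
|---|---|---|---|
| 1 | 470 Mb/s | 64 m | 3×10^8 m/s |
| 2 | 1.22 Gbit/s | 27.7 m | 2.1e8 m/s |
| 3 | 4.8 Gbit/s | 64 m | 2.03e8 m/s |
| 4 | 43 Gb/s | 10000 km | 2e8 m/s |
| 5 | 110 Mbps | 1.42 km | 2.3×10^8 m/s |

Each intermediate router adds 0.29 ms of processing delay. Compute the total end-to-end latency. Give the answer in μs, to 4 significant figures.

51890 μs

L = 59000 bits.
Transmission delays (L/R per hop): 125.532, 48.3607, 12.2917, 1.37209, 536.364 μs; sum = 723.92 μs.
Propagation delays (d/s per hop): 0.213333, 0.131905, 0.315271, 50000, 6.17391 μs; sum = 50006.8 μs.
Processing at 4 router(s): 4 × 0.29 ms = 1160 μs.
End-to-end = 51890 μs.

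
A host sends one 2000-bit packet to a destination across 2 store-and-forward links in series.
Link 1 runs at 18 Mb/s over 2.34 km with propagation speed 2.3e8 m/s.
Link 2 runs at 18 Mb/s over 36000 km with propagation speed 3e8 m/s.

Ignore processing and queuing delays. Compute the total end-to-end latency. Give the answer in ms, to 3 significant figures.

Transmission delay per hop = L/R = 2000/18000000 = 0.111111 ms; 2 hops → 0.222222 ms.
Propagation delays (d/s per hop): 0.0101739, 120 ms; sum = 120.01 ms.
End-to-end = 120 ms.

120 ms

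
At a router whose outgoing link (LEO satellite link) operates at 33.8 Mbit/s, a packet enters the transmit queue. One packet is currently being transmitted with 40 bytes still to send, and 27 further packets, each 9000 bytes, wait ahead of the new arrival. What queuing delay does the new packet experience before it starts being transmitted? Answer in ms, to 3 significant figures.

Each queued packet: L/R = 72000/33800000 = 2.13018 ms.
27 queued → 57.5148 ms.
Plus remaining 320 bits of current packet: 0.00946746 ms.
Queuing delay = 57.5 ms.

57.5 ms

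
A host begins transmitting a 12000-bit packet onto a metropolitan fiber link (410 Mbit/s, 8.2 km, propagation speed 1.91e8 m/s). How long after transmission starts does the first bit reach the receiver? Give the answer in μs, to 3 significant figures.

42.9 μs

First bit experiences only propagation delay: d/s = 8200/191000000 = 42.9 μs.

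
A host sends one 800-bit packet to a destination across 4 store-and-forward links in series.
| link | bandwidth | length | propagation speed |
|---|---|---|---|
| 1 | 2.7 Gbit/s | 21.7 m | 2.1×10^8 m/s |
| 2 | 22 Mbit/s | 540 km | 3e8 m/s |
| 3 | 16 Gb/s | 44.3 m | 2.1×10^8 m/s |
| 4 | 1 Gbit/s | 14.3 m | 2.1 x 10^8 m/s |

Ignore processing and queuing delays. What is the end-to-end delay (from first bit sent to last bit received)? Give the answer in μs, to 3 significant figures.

1840 μs

Transmission delays (L/R per hop): 0.296296, 36.3636, 0.05, 0.8 μs; sum = 37.5099 μs.
Propagation delays (d/s per hop): 0.103333, 1800, 0.210952, 0.0680952 μs; sum = 1800.38 μs.
End-to-end = 1840 μs.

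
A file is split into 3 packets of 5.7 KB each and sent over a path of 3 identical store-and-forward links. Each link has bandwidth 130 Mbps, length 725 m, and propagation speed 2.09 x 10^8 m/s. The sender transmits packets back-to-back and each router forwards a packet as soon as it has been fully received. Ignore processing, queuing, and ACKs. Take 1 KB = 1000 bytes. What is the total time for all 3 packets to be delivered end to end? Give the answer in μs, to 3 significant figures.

1760 μs

Per-hop transmission t_tx = L/R = 45600/130000000 = 350.769 μs.
Per-hop propagation t_prop = 725/209000000 = 3.4689 μs.
Pipeline fill: first packet needs 3·t_tx to clear all hops; remaining 2 packets each add one t_tx.
Total = (3+3-1)·t_tx + 3·t_prop = 5·350.769 + 3·3.4689 = 1760 μs.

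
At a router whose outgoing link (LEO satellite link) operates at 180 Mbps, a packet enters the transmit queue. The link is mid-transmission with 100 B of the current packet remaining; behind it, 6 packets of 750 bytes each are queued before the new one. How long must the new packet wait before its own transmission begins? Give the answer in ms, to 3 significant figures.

Each queued packet: L/R = 6000/180000000 = 0.0333333 ms.
6 queued → 0.2 ms.
Plus remaining 800 bits of current packet: 0.00444444 ms.
Queuing delay = 0.204 ms.

0.204 ms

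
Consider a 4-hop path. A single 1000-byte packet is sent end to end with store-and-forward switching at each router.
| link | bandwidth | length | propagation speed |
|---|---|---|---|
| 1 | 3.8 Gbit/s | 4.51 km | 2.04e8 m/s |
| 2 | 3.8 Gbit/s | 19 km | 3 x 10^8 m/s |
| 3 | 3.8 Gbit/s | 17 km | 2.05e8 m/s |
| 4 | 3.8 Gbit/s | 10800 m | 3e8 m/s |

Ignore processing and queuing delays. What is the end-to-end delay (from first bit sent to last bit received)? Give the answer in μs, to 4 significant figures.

212.8 μs

L = 1000 × 8 = 8000 bits.
Transmission delay per hop = L/R = 8000/3800000000 = 2.10526 μs; 4 hops → 8.42105 μs.
Propagation delays (d/s per hop): 22.1078, 63.3333, 82.9268, 36 μs; sum = 204.368 μs.
End-to-end = 212.8 μs.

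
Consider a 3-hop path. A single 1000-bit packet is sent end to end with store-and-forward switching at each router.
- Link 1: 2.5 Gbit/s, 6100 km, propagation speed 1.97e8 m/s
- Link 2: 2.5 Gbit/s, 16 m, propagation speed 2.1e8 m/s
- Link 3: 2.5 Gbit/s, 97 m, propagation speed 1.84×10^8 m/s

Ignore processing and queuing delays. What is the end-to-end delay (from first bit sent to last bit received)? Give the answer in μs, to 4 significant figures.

30970 μs

Transmission delay per hop = L/R = 1000/2500000000 = 0.4 μs; 3 hops → 1.2 μs.
Propagation delays (d/s per hop): 30964.5, 0.0761905, 0.527174 μs; sum = 30965.1 μs.
End-to-end = 30970 μs.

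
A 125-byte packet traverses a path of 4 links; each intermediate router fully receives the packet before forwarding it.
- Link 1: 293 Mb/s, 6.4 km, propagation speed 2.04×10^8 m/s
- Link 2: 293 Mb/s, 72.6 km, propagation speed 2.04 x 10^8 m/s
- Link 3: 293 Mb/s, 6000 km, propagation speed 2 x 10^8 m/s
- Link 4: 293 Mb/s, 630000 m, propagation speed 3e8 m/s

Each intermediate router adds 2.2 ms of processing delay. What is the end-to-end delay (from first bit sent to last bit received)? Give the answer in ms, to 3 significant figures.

39.1 ms

L = 125 × 8 = 1000 bits.
Transmission delay per hop = L/R = 1000/293000000 = 0.00341297 ms; 4 hops → 0.0136519 ms.
Propagation delays (d/s per hop): 0.0313725, 0.355882, 30, 2.1 ms; sum = 32.4873 ms.
Processing at 3 router(s): 3 × 2.2 ms = 6.6 ms.
End-to-end = 39.1 ms.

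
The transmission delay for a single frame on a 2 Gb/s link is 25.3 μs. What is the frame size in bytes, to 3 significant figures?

6330 bytes

L = R × t_tx = 2000000000 b/s × 2.53e-05 s = 50600 bits.
In bytes: 50600 / 8 = 6330 bytes.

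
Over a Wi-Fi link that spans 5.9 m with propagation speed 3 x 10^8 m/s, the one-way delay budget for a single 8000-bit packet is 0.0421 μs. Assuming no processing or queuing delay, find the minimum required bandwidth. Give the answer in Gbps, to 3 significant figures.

357 Gbps

Propagation delay = 5.9 / 300000000 = 0.0196667 μs.
Transmission budget = 0.0421 − 0.0196667 = 0.0224333 μs.
R ≥ L / t_tx = 8000 bits / 2.24333e-08 s = 357 Gbps.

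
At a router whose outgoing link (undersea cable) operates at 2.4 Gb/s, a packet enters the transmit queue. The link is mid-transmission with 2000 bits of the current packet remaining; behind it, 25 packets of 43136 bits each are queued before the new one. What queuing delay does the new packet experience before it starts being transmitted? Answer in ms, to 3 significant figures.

Each queued packet: L/R = 43136/2400000000 = 0.0179733 ms.
25 queued → 0.449333 ms.
Plus remaining 2000 bits of current packet: 0.000833333 ms.
Queuing delay = 0.450 ms.

0.450 ms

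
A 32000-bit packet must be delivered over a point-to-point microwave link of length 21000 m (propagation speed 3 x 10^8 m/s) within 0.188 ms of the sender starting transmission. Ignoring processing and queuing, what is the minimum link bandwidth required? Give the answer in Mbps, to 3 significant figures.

Propagation delay = 21000 / 300000000 = 0.07 ms.
Transmission budget = 0.188 − 0.07 = 0.118 ms.
R ≥ L / t_tx = 32000 bits / 0.000118 s = 271 Mbps.

271 Mbps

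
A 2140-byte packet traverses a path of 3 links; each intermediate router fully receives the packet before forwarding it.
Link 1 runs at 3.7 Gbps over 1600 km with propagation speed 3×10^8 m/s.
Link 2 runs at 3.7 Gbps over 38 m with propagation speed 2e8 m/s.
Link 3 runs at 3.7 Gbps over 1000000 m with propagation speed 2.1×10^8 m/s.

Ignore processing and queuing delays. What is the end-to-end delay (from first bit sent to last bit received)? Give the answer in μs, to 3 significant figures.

L = 2140 × 8 = 17120 bits.
Transmission delay per hop = L/R = 17120/3700000000 = 4.62703 μs; 3 hops → 13.8811 μs.
Propagation delays (d/s per hop): 5333.33, 0.19, 4761.9 μs; sum = 10095.4 μs.
End-to-end = 10100 μs.

10100 μs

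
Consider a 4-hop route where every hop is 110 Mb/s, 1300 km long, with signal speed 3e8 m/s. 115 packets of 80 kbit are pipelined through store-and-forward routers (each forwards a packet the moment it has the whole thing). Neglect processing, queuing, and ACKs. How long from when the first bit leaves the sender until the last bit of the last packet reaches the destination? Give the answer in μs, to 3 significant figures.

Per-hop transmission t_tx = L/R = 80000/110000000 = 727.273 μs.
Per-hop propagation t_prop = 1300000/300000000 = 4333.33 μs.
Pipeline fill: first packet needs 4·t_tx to clear all hops; remaining 114 packets each add one t_tx.
Total = (4+115-1)·t_tx + 4·t_prop = 118·727.273 + 4·4333.33 = 103000 μs.

103000 μs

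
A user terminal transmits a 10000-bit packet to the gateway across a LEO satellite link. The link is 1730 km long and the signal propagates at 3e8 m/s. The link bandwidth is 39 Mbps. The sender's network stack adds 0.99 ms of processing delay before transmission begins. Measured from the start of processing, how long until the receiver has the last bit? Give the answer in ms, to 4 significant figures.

7.013 ms

Transmission delay = L/R = 10000 / 39000000 = 0.25641 ms.
Propagation delay = d/s = 1730000 m / 300000000 m/s = 5.76667 ms.
Plus processing delay 0.99 ms = 0.99 ms.
Total = 7.013 ms.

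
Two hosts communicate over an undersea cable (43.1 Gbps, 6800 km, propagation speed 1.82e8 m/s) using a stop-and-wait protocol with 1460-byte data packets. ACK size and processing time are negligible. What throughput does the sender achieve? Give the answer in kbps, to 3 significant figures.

156 kbps

t_tx = L/R = 11680/43100000000 = 2.70998e-07 s.
t_prop = 6800000/182000000 = 0.0373626 s; RTT = 0.0747253 s.
Cycle = t_tx + RTT = 0.0747255 s.
Throughput = L / cycle = 11680 / 0.0747255 = 156 kbps.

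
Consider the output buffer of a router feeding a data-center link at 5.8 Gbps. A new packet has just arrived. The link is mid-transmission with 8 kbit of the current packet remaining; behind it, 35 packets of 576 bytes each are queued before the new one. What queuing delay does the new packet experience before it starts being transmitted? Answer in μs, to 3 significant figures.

29.2 μs

Each queued packet: L/R = 4608/5800000000 = 0.794483 μs.
35 queued → 27.8069 μs.
Plus remaining 8000 bits of current packet: 1.37931 μs.
Queuing delay = 29.2 μs.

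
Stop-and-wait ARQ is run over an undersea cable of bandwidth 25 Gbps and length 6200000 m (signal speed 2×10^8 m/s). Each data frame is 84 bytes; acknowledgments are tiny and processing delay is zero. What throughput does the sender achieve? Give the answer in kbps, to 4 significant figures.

t_tx = L/R = 672/25000000000 = 2.688e-08 s.
t_prop = 6200000/200000000 = 0.031 s; RTT = 0.062 s.
Cycle = t_tx + RTT = 0.062 s.
Throughput = L / cycle = 672 / 0.062 = 10.84 kbps.

10.84 kbps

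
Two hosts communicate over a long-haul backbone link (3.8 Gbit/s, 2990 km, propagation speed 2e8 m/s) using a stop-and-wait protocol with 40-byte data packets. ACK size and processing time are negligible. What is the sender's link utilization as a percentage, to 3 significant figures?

t_tx = L/R = 320/3800000000 = 8.42105e-08 s.
t_prop = 2990000/200000000 = 0.01495 s; RTT = 0.0299 s.
Cycle = t_tx + RTT = 0.0299001 s.
Utilization = t_tx / cycle = 8.42105e-08/0.0299001 = 0.000282 %.

0.000282 %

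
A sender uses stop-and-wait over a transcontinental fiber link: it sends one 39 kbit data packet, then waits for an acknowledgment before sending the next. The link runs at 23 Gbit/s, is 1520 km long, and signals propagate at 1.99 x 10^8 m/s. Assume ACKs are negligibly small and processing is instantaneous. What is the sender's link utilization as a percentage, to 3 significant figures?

t_tx = L/R = 39000/23000000000 = 1.69565e-06 s.
t_prop = 1520000/199000000 = 0.00763819 s; RTT = 0.0152764 s.
Cycle = t_tx + RTT = 0.0152781 s.
Utilization = t_tx / cycle = 1.69565e-06/0.0152781 = 0.0111 %.

0.0111 %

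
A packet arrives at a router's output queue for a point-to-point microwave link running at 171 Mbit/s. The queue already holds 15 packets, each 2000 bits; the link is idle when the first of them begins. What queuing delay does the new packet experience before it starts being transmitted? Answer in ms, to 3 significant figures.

Each queued packet: L/R = 2000/171000000 = 0.0116959 ms.
15 queued → 0.175439 ms.
Queuing delay = 0.175 ms.

0.175 ms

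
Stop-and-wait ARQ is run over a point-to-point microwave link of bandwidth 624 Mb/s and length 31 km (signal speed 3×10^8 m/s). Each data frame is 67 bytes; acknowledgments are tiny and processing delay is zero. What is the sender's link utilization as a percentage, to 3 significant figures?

0.414 %

t_tx = L/R = 536/624000000 = 8.58974e-07 s.
t_prop = 31000/300000000 = 0.000103333 s; RTT = 0.000206667 s.
Cycle = t_tx + RTT = 0.000207526 s.
Utilization = t_tx / cycle = 8.58974e-07/0.000207526 = 0.414 %.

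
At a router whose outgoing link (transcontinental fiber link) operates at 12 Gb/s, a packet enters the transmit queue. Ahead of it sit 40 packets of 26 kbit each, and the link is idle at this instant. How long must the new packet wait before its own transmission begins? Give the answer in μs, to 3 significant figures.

Each queued packet: L/R = 26000/12000000000 = 2.16667 μs.
40 queued → 86.6667 μs.
Queuing delay = 86.7 μs.

86.7 μs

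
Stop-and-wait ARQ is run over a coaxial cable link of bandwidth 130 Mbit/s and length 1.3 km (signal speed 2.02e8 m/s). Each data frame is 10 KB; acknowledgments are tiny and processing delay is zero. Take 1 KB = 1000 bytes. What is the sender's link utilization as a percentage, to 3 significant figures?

t_tx = L/R = 80000/130000000 = 0.000615385 s.
t_prop = 1300/202000000 = 6.43564e-06 s; RTT = 1.28713e-05 s.
Cycle = t_tx + RTT = 0.000628256 s.
Utilization = t_tx / cycle = 0.000615385/0.000628256 = 98.0 %.

98.0 %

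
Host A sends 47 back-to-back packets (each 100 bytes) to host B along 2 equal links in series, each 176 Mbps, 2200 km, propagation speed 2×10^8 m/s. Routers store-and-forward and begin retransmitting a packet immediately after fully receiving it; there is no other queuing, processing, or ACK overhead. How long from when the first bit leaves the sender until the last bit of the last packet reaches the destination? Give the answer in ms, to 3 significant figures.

Per-hop transmission t_tx = L/R = 800/176000000 = 0.00454545 ms.
Per-hop propagation t_prop = 2200000/200000000 = 11 ms.
Pipeline fill: first packet needs 2·t_tx to clear all hops; remaining 46 packets each add one t_tx.
Total = (2+47-1)·t_tx + 2·t_prop = 48·0.00454545 + 2·11 = 22.2 ms.

22.2 ms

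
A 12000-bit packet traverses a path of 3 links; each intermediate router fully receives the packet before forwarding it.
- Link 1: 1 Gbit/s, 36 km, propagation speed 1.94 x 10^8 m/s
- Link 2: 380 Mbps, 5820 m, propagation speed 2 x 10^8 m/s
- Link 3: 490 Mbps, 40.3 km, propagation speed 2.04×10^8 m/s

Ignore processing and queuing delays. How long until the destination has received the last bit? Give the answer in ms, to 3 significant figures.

0.480 ms

Transmission delays (L/R per hop): 0.012, 0.0315789, 0.0244898 ms; sum = 0.0680687 ms.
Propagation delays (d/s per hop): 0.185567, 0.0291, 0.197549 ms; sum = 0.412216 ms.
End-to-end = 0.480 ms.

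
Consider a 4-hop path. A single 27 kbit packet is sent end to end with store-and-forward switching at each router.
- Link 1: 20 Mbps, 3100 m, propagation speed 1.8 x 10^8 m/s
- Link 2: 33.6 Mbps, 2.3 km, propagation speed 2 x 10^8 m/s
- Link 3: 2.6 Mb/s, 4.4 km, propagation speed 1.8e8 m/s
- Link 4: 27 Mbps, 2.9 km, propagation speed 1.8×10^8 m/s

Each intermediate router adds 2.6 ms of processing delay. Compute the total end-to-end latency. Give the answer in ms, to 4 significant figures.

21.41 ms

L = 27000 bits.
Transmission delays (L/R per hop): 1.35, 0.803571, 10.3846, 1 ms; sum = 13.5382 ms.
Propagation delays (d/s per hop): 0.0172222, 0.0115, 0.0244444, 0.0161111 ms; sum = 0.0692778 ms.
Processing at 3 router(s): 3 × 2.6 ms = 7.8 ms.
End-to-end = 21.41 ms.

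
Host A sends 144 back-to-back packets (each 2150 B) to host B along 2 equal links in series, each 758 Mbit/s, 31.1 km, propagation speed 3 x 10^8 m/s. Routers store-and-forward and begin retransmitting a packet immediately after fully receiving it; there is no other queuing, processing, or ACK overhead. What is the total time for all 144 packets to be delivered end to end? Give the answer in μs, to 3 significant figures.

Per-hop transmission t_tx = L/R = 17200/758000000 = 22.6913 μs.
Per-hop propagation t_prop = 31100/300000000 = 103.667 μs.
Pipeline fill: first packet needs 2·t_tx to clear all hops; remaining 143 packets each add one t_tx.
Total = (2+144-1)·t_tx + 2·t_prop = 145·22.6913 + 2·103.667 = 3500 μs.

3500 μs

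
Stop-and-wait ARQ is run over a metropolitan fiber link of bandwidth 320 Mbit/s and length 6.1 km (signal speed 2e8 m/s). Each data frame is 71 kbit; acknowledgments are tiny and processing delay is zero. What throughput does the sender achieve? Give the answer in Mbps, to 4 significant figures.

251.0 Mbps

t_tx = L/R = 71000/320000000 = 0.000221875 s.
t_prop = 6100/200000000 = 3.05e-05 s; RTT = 6.1e-05 s.
Cycle = t_tx + RTT = 0.000282875 s.
Throughput = L / cycle = 71000 / 0.000282875 = 251.0 Mbps.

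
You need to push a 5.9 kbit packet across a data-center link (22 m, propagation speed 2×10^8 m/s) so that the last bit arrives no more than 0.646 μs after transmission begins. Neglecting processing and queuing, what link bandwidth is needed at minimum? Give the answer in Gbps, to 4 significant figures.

11.01 Gbps

Propagation delay = 22 / 200000000 = 0.11 μs.
Transmission budget = 0.646 − 0.11 = 0.536 μs.
R ≥ L / t_tx = 5900 bits / 5.36e-07 s = 11.01 Gbps.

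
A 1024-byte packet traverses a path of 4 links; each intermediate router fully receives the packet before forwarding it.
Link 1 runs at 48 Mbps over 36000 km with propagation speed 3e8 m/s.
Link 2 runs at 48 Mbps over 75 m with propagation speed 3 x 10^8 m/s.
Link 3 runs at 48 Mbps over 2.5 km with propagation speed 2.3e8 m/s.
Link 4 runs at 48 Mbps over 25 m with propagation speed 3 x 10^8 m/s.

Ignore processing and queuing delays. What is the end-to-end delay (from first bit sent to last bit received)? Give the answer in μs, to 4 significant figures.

L = 1024 × 8 = 8192 bits.
Transmission delay per hop = L/R = 8192/48000000 = 170.667 μs; 4 hops → 682.667 μs.
Propagation delays (d/s per hop): 120000, 0.25, 10.8696, 0.0833333 μs; sum = 120011 μs.
End-to-end = 120700 μs.

120700 μs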